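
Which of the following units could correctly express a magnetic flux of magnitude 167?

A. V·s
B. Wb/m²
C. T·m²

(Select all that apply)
A, C

magnetic flux has SI base units: kg * m^2 / (A * s^2)

Checking each option against kg * m^2 / (A * s^2):
  A. V·s: ✓ matches
  B. Wb/m²: ✗ does not match
  C. T·m²: ✓ matches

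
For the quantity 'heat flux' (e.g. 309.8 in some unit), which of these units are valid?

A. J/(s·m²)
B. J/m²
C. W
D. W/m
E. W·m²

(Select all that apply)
A

heat flux has SI base units: kg / s^3

Checking each option against kg / s^3:
  A. J/(s·m²): ✓ matches
  B. J/m²: ✗ does not match
  C. W: ✗ does not match
  D. W/m: ✗ does not match
  E. W·m²: ✗ does not match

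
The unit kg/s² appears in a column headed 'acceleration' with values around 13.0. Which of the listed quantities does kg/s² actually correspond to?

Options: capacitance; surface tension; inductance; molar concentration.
surface tension

acceleration should have units dimensionally equivalent to m / s^2 (e.g. m/s²).
The given unit 'kg/s²' reduces to kg / s^2. Of the listed options, that is the dimensionality of surface tension.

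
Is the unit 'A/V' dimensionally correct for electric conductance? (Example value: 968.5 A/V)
Yes

electric conductance has SI base units: A^2 * s^3 / (kg * m^2)
A/V reduces to the same SI base units, so it is a valid unit for electric conductance.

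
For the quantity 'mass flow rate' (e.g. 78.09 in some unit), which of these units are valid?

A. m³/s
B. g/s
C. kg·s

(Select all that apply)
B

mass flow rate has SI base units: kg / s

Checking each option against kg / s:
  A. m³/s: ✗ does not match
  B. g/s: ✓ matches
  C. kg·s: ✗ does not match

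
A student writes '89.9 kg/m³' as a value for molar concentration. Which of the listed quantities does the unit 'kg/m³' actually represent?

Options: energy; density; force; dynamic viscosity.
density

molar concentration should have units dimensionally equivalent to mol / m^3 (e.g. mol/m³).
The given unit 'kg/m³' reduces to kg / m^3. Of the listed options, that is the dimensionality of density.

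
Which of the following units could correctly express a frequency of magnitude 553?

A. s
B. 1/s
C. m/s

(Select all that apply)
B

frequency has SI base units: 1 / s

Checking each option against 1 / s:
  A. s: ✗ does not match
  B. 1/s: ✓ matches
  C. m/s: ✗ does not match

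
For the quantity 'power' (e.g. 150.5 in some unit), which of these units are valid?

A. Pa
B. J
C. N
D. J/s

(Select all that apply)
D

power has SI base units: kg * m^2 / s^3

Checking each option against kg * m^2 / s^3:
  A. Pa: ✗ does not match
  B. J: ✗ does not match
  C. N: ✗ does not match
  D. J/s: ✓ matches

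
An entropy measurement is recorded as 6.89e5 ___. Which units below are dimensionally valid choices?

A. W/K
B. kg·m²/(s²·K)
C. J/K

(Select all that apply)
B, C

entropy has SI base units: kg * m^2 / (s^2 * K)

Checking each option against kg * m^2 / (s^2 * K):
  A. W/K: ✗ does not match
  B. kg·m²/(s²·K): ✓ matches
  C. J/K: ✓ matches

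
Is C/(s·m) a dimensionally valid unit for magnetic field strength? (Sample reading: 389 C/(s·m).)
Yes

magnetic field strength has SI base units: A / m
C/(s·m) reduces to the same SI base units, so it is a valid unit for magnetic field strength.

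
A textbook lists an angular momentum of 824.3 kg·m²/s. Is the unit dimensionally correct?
Yes

angular momentum has SI base units: kg * m^2 / s
kg·m²/s reduces to the same SI base units, so it is a valid unit for angular momentum.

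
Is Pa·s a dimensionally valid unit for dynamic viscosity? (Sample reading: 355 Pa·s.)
Yes

dynamic viscosity has SI base units: kg / (m * s)
Pa·s reduces to the same SI base units, so it is a valid unit for dynamic viscosity.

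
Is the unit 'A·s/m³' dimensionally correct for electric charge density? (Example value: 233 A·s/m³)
Yes

electric charge density has SI base units: A * s / m^3
A·s/m³ reduces to the same SI base units, so it is a valid unit for electric charge density.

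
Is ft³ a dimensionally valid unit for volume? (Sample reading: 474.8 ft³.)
Yes

volume has SI base units: m^3
ft³ reduces to the same SI base units, so it is a valid unit for volume.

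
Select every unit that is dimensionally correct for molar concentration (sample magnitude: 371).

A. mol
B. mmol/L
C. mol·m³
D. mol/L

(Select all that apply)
B, D

molar concentration has SI base units: mol / m^3

Checking each option against mol / m^3:
  A. mol: ✗ does not match
  B. mmol/L: ✓ matches
  C. mol·m³: ✗ does not match
  D. mol/L: ✓ matches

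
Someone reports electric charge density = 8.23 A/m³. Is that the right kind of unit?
No

electric charge density has SI base units: A * s / m^3
A/m³ does NOT reduce to A * s / m^3; a valid unit for electric charge density would be e.g. C/m³.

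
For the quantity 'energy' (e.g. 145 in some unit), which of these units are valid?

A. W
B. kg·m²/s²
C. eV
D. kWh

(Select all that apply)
B, C, D

energy has SI base units: kg * m^2 / s^2

Checking each option against kg * m^2 / s^2:
  A. W: ✗ does not match
  B. kg·m²/s²: ✓ matches
  C. eV: ✓ matches
  D. kWh: ✓ matches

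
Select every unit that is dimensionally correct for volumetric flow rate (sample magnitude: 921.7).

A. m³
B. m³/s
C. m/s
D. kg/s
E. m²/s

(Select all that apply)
B

volumetric flow rate has SI base units: m^3 / s

Checking each option against m^3 / s:
  A. m³: ✗ does not match
  B. m³/s: ✓ matches
  C. m/s: ✗ does not match
  D. kg/s: ✗ does not match
  E. m²/s: ✗ does not match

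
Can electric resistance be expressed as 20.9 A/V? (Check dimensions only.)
No

electric resistance has SI base units: kg * m^2 / (A^2 * s^3)
A/V does NOT reduce to kg * m^2 / (A^2 * s^3); a valid unit for electric resistance would be e.g. Ω.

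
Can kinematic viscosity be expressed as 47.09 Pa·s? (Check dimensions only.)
No

kinematic viscosity has SI base units: m^2 / s
Pa·s does NOT reduce to m^2 / s; a valid unit for kinematic viscosity would be e.g. m²/s.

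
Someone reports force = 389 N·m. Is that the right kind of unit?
No

force has SI base units: kg * m / s^2
N·m does NOT reduce to kg * m / s^2; a valid unit for force would be e.g. N.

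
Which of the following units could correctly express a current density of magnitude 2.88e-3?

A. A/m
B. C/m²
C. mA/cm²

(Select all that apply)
C

current density has SI base units: A / m^2

Checking each option against A / m^2:
  A. A/m: ✗ does not match
  B. C/m²: ✗ does not match
  C. mA/cm²: ✓ matches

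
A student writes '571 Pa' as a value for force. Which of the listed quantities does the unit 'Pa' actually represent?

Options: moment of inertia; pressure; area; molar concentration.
pressure

force should have units dimensionally equivalent to kg * m / s^2 (e.g. N).
The given unit 'Pa' reduces to kg / (m * s^2). Of the listed options, that is the dimensionality of pressure.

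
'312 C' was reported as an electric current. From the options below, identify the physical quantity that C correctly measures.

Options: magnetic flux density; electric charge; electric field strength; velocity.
electric charge

electric current should have units dimensionally equivalent to A (e.g. A).
The given unit 'C' reduces to A * s. Of the listed options, that is the dimensionality of electric charge.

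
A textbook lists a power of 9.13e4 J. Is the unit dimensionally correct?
No

power has SI base units: kg * m^2 / s^3
J does NOT reduce to kg * m^2 / s^3; a valid unit for power would be e.g. W.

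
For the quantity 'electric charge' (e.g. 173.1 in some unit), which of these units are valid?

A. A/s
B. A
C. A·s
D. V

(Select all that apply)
C

electric charge has SI base units: A * s

Checking each option against A * s:
  A. A/s: ✗ does not match
  B. A: ✗ does not match
  C. A·s: ✓ matches
  D. V: ✗ does not match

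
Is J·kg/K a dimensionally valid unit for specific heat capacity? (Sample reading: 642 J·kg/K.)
No

specific heat capacity has SI base units: m^2 / (s^2 * K)
J·kg/K does NOT reduce to m^2 / (s^2 * K); a valid unit for specific heat capacity would be e.g. J/(kg·K).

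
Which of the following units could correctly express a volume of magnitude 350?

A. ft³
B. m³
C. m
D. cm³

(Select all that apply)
A, B, D

volume has SI base units: m^3

Checking each option against m^3:
  A. ft³: ✓ matches
  B. m³: ✓ matches
  C. m: ✗ does not match
  D. cm³: ✓ matches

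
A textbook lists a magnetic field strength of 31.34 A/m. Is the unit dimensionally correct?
Yes

magnetic field strength has SI base units: A / m
A/m reduces to the same SI base units, so it is a valid unit for magnetic field strength.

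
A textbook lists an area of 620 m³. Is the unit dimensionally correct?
No

area has SI base units: m^2
m³ does NOT reduce to m^2; a valid unit for area would be e.g. m².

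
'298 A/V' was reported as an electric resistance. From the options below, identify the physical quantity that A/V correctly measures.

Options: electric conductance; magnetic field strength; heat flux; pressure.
electric conductance

electric resistance should have units dimensionally equivalent to kg * m^2 / (A^2 * s^3) (e.g. Ω).
The given unit 'A/V' reduces to A^2 * s^3 / (kg * m^2). Of the listed options, that is the dimensionality of electric conductance.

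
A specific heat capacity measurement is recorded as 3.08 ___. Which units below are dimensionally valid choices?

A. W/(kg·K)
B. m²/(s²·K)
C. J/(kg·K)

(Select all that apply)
B, C

specific heat capacity has SI base units: m^2 / (s^2 * K)

Checking each option against m^2 / (s^2 * K):
  A. W/(kg·K): ✗ does not match
  B. m²/(s²·K): ✓ matches
  C. J/(kg·K): ✓ matches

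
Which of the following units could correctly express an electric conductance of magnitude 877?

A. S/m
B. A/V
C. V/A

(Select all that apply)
B

electric conductance has SI base units: A^2 * s^3 / (kg * m^2)

Checking each option against A^2 * s^3 / (kg * m^2):
  A. S/m: ✗ does not match
  B. A/V: ✓ matches
  C. V/A: ✗ does not match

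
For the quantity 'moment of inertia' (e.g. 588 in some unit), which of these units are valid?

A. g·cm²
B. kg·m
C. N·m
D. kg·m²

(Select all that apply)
A, D

moment of inertia has SI base units: kg * m^2

Checking each option against kg * m^2:
  A. g·cm²: ✓ matches
  B. kg·m: ✗ does not match
  C. N·m: ✗ does not match
  D. kg·m²: ✓ matches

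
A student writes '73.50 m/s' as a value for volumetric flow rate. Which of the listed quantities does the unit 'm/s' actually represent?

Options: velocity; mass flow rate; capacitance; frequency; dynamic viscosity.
velocity

volumetric flow rate should have units dimensionally equivalent to m^3 / s (e.g. m³/s).
The given unit 'm/s' reduces to m / s. Of the listed options, that is the dimensionality of velocity.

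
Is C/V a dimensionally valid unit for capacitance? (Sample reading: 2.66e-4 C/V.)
Yes

capacitance has SI base units: A^2 * s^4 / (kg * m^2)
C/V reduces to the same SI base units, so it is a valid unit for capacitance.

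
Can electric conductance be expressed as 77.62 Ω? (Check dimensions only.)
No

electric conductance has SI base units: A^2 * s^3 / (kg * m^2)
Ω does NOT reduce to A^2 * s^3 / (kg * m^2); a valid unit for electric conductance would be e.g. S.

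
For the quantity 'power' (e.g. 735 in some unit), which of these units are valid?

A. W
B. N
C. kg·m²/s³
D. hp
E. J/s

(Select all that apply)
A, C, D, E

power has SI base units: kg * m^2 / s^3

Checking each option against kg * m^2 / s^3:
  A. W: ✓ matches
  B. N: ✗ does not match
  C. kg·m²/s³: ✓ matches
  D. hp: ✓ matches
  E. J/s: ✓ matches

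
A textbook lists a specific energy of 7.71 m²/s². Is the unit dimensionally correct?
Yes

specific energy has SI base units: m^2 / s^2
m²/s² reduces to the same SI base units, so it is a valid unit for specific energy.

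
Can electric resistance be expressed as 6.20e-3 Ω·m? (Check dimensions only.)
No

electric resistance has SI base units: kg * m^2 / (A^2 * s^3)
Ω·m does NOT reduce to kg * m^2 / (A^2 * s^3); a valid unit for electric resistance would be e.g. Ω.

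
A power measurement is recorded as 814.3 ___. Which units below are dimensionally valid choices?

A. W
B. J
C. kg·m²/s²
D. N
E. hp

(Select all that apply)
A, E

power has SI base units: kg * m^2 / s^3

Checking each option against kg * m^2 / s^3:
  A. W: ✓ matches
  B. J: ✗ does not match
  C. kg·m²/s²: ✗ does not match
  D. N: ✗ does not match
  E. hp: ✓ matches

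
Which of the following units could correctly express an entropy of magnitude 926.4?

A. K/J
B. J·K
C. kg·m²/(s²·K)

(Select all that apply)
C

entropy has SI base units: kg * m^2 / (s^2 * K)

Checking each option against kg * m^2 / (s^2 * K):
  A. K/J: ✗ does not match
  B. J·K: ✗ does not match
  C. kg·m²/(s²·K): ✓ matches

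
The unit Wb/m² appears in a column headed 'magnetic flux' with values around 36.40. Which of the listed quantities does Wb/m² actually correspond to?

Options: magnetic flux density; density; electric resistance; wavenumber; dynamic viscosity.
magnetic flux density

magnetic flux should have units dimensionally equivalent to kg * m^2 / (A * s^2) (e.g. Wb).
The given unit 'Wb/m²' reduces to kg / (A * s^2). Of the listed options, that is the dimensionality of magnetic flux density.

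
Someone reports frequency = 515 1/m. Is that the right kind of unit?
No

frequency has SI base units: 1 / s
1/m does NOT reduce to 1 / s; a valid unit for frequency would be e.g. Hz.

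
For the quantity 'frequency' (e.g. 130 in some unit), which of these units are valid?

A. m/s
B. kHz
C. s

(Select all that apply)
B

frequency has SI base units: 1 / s

Checking each option against 1 / s:
  A. m/s: ✗ does not match
  B. kHz: ✓ matches
  C. s: ✗ does not match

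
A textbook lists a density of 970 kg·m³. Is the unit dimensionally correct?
No

density has SI base units: kg / m^3
kg·m³ does NOT reduce to kg / m^3; a valid unit for density would be e.g. kg/m³.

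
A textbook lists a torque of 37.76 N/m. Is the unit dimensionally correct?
No

torque has SI base units: kg * m^2 / s^2
N/m does NOT reduce to kg * m^2 / s^2; a valid unit for torque would be e.g. N·m.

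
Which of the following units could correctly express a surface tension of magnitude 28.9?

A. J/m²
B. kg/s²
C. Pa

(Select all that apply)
A, B

surface tension has SI base units: kg / s^2

Checking each option against kg / s^2:
  A. J/m²: ✓ matches
  B. kg/s²: ✓ matches
  C. Pa: ✗ does not match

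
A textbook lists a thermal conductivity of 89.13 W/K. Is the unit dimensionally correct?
No

thermal conductivity has SI base units: kg * m / (s^3 * K)
W/K does NOT reduce to kg * m / (s^3 * K); a valid unit for thermal conductivity would be e.g. W/(m·K).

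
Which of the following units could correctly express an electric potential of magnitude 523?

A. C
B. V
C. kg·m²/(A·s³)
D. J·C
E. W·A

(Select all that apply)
B, C

electric potential has SI base units: kg * m^2 / (A * s^3)

Checking each option against kg * m^2 / (A * s^3):
  A. C: ✗ does not match
  B. V: ✓ matches
  C. kg·m²/(A·s³): ✓ matches
  D. J·C: ✗ does not match
  E. W·A: ✗ does not match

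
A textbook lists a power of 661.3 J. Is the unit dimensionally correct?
No

power has SI base units: kg * m^2 / s^3
J does NOT reduce to kg * m^2 / s^3; a valid unit for power would be e.g. W.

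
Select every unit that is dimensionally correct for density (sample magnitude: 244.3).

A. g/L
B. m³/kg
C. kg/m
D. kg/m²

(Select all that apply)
A

density has SI base units: kg / m^3

Checking each option against kg / m^3:
  A. g/L: ✓ matches
  B. m³/kg: ✗ does not match
  C. kg/m: ✗ does not match
  D. kg/m²: ✗ does not match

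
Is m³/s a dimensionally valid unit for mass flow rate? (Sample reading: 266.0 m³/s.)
No

mass flow rate has SI base units: kg / s
m³/s does NOT reduce to kg / s; a valid unit for mass flow rate would be e.g. kg/s.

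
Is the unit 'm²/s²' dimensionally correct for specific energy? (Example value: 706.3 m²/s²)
Yes

specific energy has SI base units: m^2 / s^2
m²/s² reduces to the same SI base units, so it is a valid unit for specific energy.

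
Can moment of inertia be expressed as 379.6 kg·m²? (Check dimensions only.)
Yes

moment of inertia has SI base units: kg * m^2
kg·m² reduces to the same SI base units, so it is a valid unit for moment of inertia.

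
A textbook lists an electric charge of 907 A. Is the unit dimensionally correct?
No

electric charge has SI base units: A * s
A does NOT reduce to A * s; a valid unit for electric charge would be e.g. C.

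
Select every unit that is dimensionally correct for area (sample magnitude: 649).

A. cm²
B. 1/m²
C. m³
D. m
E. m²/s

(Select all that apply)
A

area has SI base units: m^2

Checking each option against m^2:
  A. cm²: ✓ matches
  B. 1/m²: ✗ does not match
  C. m³: ✗ does not match
  D. m: ✗ does not match
  E. m²/s: ✗ does not match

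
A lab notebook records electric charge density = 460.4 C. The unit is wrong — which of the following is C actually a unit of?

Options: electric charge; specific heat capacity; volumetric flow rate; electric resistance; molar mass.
electric charge

electric charge density should have units dimensionally equivalent to A * s / m^3 (e.g. C/m³).
The given unit 'C' reduces to A * s. Of the listed options, that is the dimensionality of electric charge.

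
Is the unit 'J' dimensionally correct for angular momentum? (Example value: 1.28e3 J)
No

angular momentum has SI base units: kg * m^2 / s
J does NOT reduce to kg * m^2 / s; a valid unit for angular momentum would be e.g. kg·m²/s.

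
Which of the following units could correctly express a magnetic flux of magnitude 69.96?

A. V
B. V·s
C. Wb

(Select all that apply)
B, C

magnetic flux has SI base units: kg * m^2 / (A * s^2)

Checking each option against kg * m^2 / (A * s^2):
  A. V: ✗ does not match
  B. V·s: ✓ matches
  C. Wb: ✓ matches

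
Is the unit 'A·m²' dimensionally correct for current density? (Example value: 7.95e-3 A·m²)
No

current density has SI base units: A / m^2
A·m² does NOT reduce to A / m^2; a valid unit for current density would be e.g. A/m².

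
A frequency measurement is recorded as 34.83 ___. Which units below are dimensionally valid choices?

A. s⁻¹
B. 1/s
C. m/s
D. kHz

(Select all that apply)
A, B, D

frequency has SI base units: 1 / s

Checking each option against 1 / s:
  A. s⁻¹: ✓ matches
  B. 1/s: ✓ matches
  C. m/s: ✗ does not match
  D. kHz: ✓ matches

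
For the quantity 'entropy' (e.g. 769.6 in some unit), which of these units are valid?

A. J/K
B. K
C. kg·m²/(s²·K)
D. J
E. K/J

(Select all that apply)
A, C

entropy has SI base units: kg * m^2 / (s^2 * K)

Checking each option against kg * m^2 / (s^2 * K):
  A. J/K: ✓ matches
  B. K: ✗ does not match
  C. kg·m²/(s²·K): ✓ matches
  D. J: ✗ does not match
  E. K/J: ✗ does not match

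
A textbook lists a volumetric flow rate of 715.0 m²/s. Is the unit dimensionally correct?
No

volumetric flow rate has SI base units: m^3 / s
m²/s does NOT reduce to m^3 / s; a valid unit for volumetric flow rate would be e.g. m³/s.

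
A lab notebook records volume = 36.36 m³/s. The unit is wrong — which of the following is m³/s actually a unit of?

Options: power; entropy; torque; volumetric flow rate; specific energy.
volumetric flow rate

volume should have units dimensionally equivalent to m^3 (e.g. m³).
The given unit 'm³/s' reduces to m^3 / s. Of the listed options, that is the dimensionality of volumetric flow rate.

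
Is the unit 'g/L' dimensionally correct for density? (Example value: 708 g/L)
Yes

density has SI base units: kg / m^3
g/L reduces to the same SI base units, so it is a valid unit for density.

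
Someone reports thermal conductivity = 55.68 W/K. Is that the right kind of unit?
No

thermal conductivity has SI base units: kg * m / (s^3 * K)
W/K does NOT reduce to kg * m / (s^3 * K); a valid unit for thermal conductivity would be e.g. W/(m·K).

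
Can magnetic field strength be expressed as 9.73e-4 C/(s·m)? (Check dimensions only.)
Yes

magnetic field strength has SI base units: A / m
C/(s·m) reduces to the same SI base units, so it is a valid unit for magnetic field strength.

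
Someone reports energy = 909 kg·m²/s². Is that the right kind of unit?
Yes

energy has SI base units: kg * m^2 / s^2
kg·m²/s² reduces to the same SI base units, so it is a valid unit for energy.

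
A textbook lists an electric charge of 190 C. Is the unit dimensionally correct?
Yes

electric charge has SI base units: A * s
C reduces to the same SI base units, so it is a valid unit for electric charge.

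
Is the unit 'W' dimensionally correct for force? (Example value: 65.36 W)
No

force has SI base units: kg * m / s^2
W does NOT reduce to kg * m / s^2; a valid unit for force would be e.g. N.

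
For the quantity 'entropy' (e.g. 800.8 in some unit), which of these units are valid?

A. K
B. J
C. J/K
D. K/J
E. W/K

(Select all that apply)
C

entropy has SI base units: kg * m^2 / (s^2 * K)

Checking each option against kg * m^2 / (s^2 * K):
  A. K: ✗ does not match
  B. J: ✗ does not match
  C. J/K: ✓ matches
  D. K/J: ✗ does not match
  E. W/K: ✗ does not match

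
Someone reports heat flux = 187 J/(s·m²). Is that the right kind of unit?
Yes

heat flux has SI base units: kg / s^3
J/(s·m²) reduces to the same SI base units, so it is a valid unit for heat flux.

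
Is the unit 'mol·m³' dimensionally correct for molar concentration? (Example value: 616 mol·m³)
No

molar concentration has SI base units: mol / m^3
mol·m³ does NOT reduce to mol / m^3; a valid unit for molar concentration would be e.g. mol/m³.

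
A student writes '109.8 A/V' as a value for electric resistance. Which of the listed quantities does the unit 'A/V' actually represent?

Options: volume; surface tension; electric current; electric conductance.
electric conductance

electric resistance should have units dimensionally equivalent to kg * m^2 / (A^2 * s^3) (e.g. Ω).
The given unit 'A/V' reduces to A^2 * s^3 / (kg * m^2). Of the listed options, that is the dimensionality of electric conductance.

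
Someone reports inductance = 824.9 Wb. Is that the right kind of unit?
No

inductance has SI base units: kg * m^2 / (A^2 * s^2)
Wb does NOT reduce to kg * m^2 / (A^2 * s^2); a valid unit for inductance would be e.g. H.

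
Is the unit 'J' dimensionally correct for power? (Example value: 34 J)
No

power has SI base units: kg * m^2 / s^3
J does NOT reduce to kg * m^2 / s^3; a valid unit for power would be e.g. W.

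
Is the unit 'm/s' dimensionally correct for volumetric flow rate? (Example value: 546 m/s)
No

volumetric flow rate has SI base units: m^3 / s
m/s does NOT reduce to m^3 / s; a valid unit for volumetric flow rate would be e.g. m³/s.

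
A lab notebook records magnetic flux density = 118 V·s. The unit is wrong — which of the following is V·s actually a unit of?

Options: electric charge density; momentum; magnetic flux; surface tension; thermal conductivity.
magnetic flux

magnetic flux density should have units dimensionally equivalent to kg / (A * s^2) (e.g. T).
The given unit 'V·s' reduces to kg * m^2 / (A * s^2). Of the listed options, that is the dimensionality of magnetic flux.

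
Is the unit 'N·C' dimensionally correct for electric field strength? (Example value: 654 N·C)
No

electric field strength has SI base units: kg * m / (A * s^3)
N·C does NOT reduce to kg * m / (A * s^3); a valid unit for electric field strength would be e.g. V/m.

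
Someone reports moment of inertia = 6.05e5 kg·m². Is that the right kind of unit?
Yes

moment of inertia has SI base units: kg * m^2
kg·m² reduces to the same SI base units, so it is a valid unit for moment of inertia.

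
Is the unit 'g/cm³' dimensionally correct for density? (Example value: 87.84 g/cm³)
Yes

density has SI base units: kg / m^3
g/cm³ reduces to the same SI base units, so it is a valid unit for density.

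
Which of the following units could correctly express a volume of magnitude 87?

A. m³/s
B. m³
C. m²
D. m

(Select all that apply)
B

volume has SI base units: m^3

Checking each option against m^3:
  A. m³/s: ✗ does not match
  B. m³: ✓ matches
  C. m²: ✗ does not match
  D. m: ✗ does not match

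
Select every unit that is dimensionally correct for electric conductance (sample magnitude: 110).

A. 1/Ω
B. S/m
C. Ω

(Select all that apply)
A

electric conductance has SI base units: A^2 * s^3 / (kg * m^2)

Checking each option against A^2 * s^3 / (kg * m^2):
  A. 1/Ω: ✓ matches
  B. S/m: ✗ does not match
  C. Ω: ✗ does not match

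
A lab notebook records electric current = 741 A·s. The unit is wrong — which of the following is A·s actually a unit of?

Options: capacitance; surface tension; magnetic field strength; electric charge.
electric charge

electric current should have units dimensionally equivalent to A (e.g. A).
The given unit 'A·s' reduces to A * s. Of the listed options, that is the dimensionality of electric charge.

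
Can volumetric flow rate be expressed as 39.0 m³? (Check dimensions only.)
No

volumetric flow rate has SI base units: m^3 / s
m³ does NOT reduce to m^3 / s; a valid unit for volumetric flow rate would be e.g. m³/s.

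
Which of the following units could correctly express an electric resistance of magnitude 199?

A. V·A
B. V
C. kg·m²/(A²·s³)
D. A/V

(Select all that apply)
C

electric resistance has SI base units: kg * m^2 / (A^2 * s^3)

Checking each option against kg * m^2 / (A^2 * s^3):
  A. V·A: ✗ does not match
  B. V: ✗ does not match
  C. kg·m²/(A²·s³): ✓ matches
  D. A/V: ✗ does not match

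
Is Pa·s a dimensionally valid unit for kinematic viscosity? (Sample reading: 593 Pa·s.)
No

kinematic viscosity has SI base units: m^2 / s
Pa·s does NOT reduce to m^2 / s; a valid unit for kinematic viscosity would be e.g. m²/s.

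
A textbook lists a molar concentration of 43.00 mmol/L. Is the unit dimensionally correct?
Yes

molar concentration has SI base units: mol / m^3
mmol/L reduces to the same SI base units, so it is a valid unit for molar concentration.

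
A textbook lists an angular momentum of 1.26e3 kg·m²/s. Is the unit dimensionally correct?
Yes

angular momentum has SI base units: kg * m^2 / s
kg·m²/s reduces to the same SI base units, so it is a valid unit for angular momentum.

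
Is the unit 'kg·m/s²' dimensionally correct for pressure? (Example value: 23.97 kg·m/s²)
No

pressure has SI base units: kg / (m * s^2)
kg·m/s² does NOT reduce to kg / (m * s^2); a valid unit for pressure would be e.g. Pa.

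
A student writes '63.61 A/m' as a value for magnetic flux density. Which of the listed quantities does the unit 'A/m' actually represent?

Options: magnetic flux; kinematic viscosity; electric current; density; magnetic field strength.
magnetic field strength

magnetic flux density should have units dimensionally equivalent to kg / (A * s^2) (e.g. T).
The given unit 'A/m' reduces to A / m. Of the listed options, that is the dimensionality of magnetic field strength.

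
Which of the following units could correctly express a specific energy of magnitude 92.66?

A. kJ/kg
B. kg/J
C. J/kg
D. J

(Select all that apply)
A, C

specific energy has SI base units: m^2 / s^2

Checking each option against m^2 / s^2:
  A. kJ/kg: ✓ matches
  B. kg/J: ✗ does not match
  C. J/kg: ✓ matches
  D. J: ✗ does not match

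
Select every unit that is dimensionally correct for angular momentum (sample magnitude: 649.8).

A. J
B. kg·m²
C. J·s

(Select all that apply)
C

angular momentum has SI base units: kg * m^2 / s

Checking each option against kg * m^2 / s:
  A. J: ✗ does not match
  B. kg·m²: ✗ does not match
  C. J·s: ✓ matches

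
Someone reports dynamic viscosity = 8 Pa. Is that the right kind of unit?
No

dynamic viscosity has SI base units: kg / (m * s)
Pa does NOT reduce to kg / (m * s); a valid unit for dynamic viscosity would be e.g. Pa·s.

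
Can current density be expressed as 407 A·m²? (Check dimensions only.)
No

current density has SI base units: A / m^2
A·m² does NOT reduce to A / m^2; a valid unit for current density would be e.g. A/m².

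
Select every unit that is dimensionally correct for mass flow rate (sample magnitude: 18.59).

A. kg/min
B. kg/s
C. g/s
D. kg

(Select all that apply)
A, B, C

mass flow rate has SI base units: kg / s

Checking each option against kg / s:
  A. kg/min: ✓ matches
  B. kg/s: ✓ matches
  C. g/s: ✓ matches
  D. kg: ✗ does not match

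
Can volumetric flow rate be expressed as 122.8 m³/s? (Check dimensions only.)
Yes

volumetric flow rate has SI base units: m^3 / s
m³/s reduces to the same SI base units, so it is a valid unit for volumetric flow rate.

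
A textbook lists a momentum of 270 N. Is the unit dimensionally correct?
No

momentum has SI base units: kg * m / s
N does NOT reduce to kg * m / s; a valid unit for momentum would be e.g. kg·m/s.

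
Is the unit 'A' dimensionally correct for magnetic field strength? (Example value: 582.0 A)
No

magnetic field strength has SI base units: A / m
A does NOT reduce to A / m; a valid unit for magnetic field strength would be e.g. A/m.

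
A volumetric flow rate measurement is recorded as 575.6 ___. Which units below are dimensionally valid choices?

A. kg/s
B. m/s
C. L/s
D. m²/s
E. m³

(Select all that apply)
C

volumetric flow rate has SI base units: m^3 / s

Checking each option against m^3 / s:
  A. kg/s: ✗ does not match
  B. m/s: ✗ does not match
  C. L/s: ✓ matches
  D. m²/s: ✗ does not match
  E. m³: ✗ does not match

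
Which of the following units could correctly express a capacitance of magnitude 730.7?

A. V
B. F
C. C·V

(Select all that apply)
B

capacitance has SI base units: A^2 * s^4 / (kg * m^2)

Checking each option against A^2 * s^4 / (kg * m^2):
  A. V: ✗ does not match
  B. F: ✓ matches
  C. C·V: ✗ does not match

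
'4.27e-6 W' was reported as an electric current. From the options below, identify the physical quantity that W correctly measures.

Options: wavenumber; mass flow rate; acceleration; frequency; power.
power

electric current should have units dimensionally equivalent to A (e.g. A).
The given unit 'W' reduces to kg * m^2 / s^3. Of the listed options, that is the dimensionality of power.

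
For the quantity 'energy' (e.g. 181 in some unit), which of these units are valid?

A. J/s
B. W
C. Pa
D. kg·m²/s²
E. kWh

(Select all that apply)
D, E

energy has SI base units: kg * m^2 / s^2

Checking each option against kg * m^2 / s^2:
  A. J/s: ✗ does not match
  B. W: ✗ does not match
  C. Pa: ✗ does not match
  D. kg·m²/s²: ✓ matches
  E. kWh: ✓ matches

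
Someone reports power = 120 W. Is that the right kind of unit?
Yes

power has SI base units: kg * m^2 / s^3
W reduces to the same SI base units, so it is a valid unit for power.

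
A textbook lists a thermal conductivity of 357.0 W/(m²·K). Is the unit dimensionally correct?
No

thermal conductivity has SI base units: kg * m / (s^3 * K)
W/(m²·K) does NOT reduce to kg * m / (s^3 * K); a valid unit for thermal conductivity would be e.g. W/(m·K).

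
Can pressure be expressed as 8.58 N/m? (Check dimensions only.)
No

pressure has SI base units: kg / (m * s^2)
N/m does NOT reduce to kg / (m * s^2); a valid unit for pressure would be e.g. Pa.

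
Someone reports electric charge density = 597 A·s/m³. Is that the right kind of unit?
Yes

electric charge density has SI base units: A * s / m^3
A·s/m³ reduces to the same SI base units, so it is a valid unit for electric charge density.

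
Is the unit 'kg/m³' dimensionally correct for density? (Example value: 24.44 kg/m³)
Yes

density has SI base units: kg / m^3
kg/m³ reduces to the same SI base units, so it is a valid unit for density.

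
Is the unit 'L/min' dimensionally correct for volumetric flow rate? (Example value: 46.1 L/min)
Yes

volumetric flow rate has SI base units: m^3 / s
L/min reduces to the same SI base units, so it is a valid unit for volumetric flow rate.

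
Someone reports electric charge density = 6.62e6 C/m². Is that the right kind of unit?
No

electric charge density has SI base units: A * s / m^3
C/m² does NOT reduce to A * s / m^3; a valid unit for electric charge density would be e.g. C/m³.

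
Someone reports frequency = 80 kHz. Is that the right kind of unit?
Yes

frequency has SI base units: 1 / s
kHz reduces to the same SI base units, so it is a valid unit for frequency.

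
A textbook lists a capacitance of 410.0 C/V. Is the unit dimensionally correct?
Yes

capacitance has SI base units: A^2 * s^4 / (kg * m^2)
C/V reduces to the same SI base units, so it is a valid unit for capacitance.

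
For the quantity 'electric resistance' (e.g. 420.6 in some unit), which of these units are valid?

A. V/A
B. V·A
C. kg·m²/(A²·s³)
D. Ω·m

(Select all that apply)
A, C

electric resistance has SI base units: kg * m^2 / (A^2 * s^3)

Checking each option against kg * m^2 / (A^2 * s^3):
  A. V/A: ✓ matches
  B. V·A: ✗ does not match
  C. kg·m²/(A²·s³): ✓ matches
  D. Ω·m: ✗ does not match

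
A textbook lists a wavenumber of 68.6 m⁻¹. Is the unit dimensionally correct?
Yes

wavenumber has SI base units: 1 / m
m⁻¹ reduces to the same SI base units, so it is a valid unit for wavenumber.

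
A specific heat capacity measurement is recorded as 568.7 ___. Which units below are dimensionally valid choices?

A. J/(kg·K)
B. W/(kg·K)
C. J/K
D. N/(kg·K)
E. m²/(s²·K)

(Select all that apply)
A, E

specific heat capacity has SI base units: m^2 / (s^2 * K)

Checking each option against m^2 / (s^2 * K):
  A. J/(kg·K): ✓ matches
  B. W/(kg·K): ✗ does not match
  C. J/K: ✗ does not match
  D. N/(kg·K): ✗ does not match
  E. m²/(s²·K): ✓ matches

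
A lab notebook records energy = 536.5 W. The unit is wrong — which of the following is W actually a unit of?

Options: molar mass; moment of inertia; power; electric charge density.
power

energy should have units dimensionally equivalent to kg * m^2 / s^2 (e.g. J).
The given unit 'W' reduces to kg * m^2 / s^3. Of the listed options, that is the dimensionality of power.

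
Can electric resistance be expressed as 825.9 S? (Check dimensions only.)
No

electric resistance has SI base units: kg * m^2 / (A^2 * s^3)
S does NOT reduce to kg * m^2 / (A^2 * s^3); a valid unit for electric resistance would be e.g. Ω.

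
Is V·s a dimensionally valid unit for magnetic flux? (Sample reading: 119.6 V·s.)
Yes

magnetic flux has SI base units: kg * m^2 / (A * s^2)
V·s reduces to the same SI base units, so it is a valid unit for magnetic flux.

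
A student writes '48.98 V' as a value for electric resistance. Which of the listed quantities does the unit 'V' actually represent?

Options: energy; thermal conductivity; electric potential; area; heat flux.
electric potential

electric resistance should have units dimensionally equivalent to kg * m^2 / (A^2 * s^3) (e.g. Ω).
The given unit 'V' reduces to kg * m^2 / (A * s^3). Of the listed options, that is the dimensionality of electric potential.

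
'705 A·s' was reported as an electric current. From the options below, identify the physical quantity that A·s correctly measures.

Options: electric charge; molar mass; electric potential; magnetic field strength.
electric charge

electric current should have units dimensionally equivalent to A (e.g. A).
The given unit 'A·s' reduces to A * s. Of the listed options, that is the dimensionality of electric charge.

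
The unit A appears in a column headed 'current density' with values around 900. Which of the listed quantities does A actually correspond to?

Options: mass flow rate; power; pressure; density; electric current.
electric current

current density should have units dimensionally equivalent to A / m^2 (e.g. A/m²).
The given unit 'A' reduces to A. Of the listed options, that is the dimensionality of electric current.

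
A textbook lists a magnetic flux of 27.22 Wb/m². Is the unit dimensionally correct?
No

magnetic flux has SI base units: kg * m^2 / (A * s^2)
Wb/m² does NOT reduce to kg * m^2 / (A * s^2); a valid unit for magnetic flux would be e.g. Wb.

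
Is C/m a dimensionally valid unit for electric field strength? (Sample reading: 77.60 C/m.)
No

electric field strength has SI base units: kg * m / (A * s^3)
C/m does NOT reduce to kg * m / (A * s^3); a valid unit for electric field strength would be e.g. V/m.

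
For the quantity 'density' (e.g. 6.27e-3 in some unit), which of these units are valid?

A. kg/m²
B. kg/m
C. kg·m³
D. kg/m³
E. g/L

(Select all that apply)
D, E

density has SI base units: kg / m^3

Checking each option against kg / m^3:
  A. kg/m²: ✗ does not match
  B. kg/m: ✗ does not match
  C. kg·m³: ✗ does not match
  D. kg/m³: ✓ matches
  E. g/L: ✓ matches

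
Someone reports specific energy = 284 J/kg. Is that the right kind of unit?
Yes

specific energy has SI base units: m^2 / s^2
J/kg reduces to the same SI base units, so it is a valid unit for specific energy.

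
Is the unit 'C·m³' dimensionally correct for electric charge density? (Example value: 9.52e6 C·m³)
No

electric charge density has SI base units: A * s / m^3
C·m³ does NOT reduce to A * s / m^3; a valid unit for electric charge density would be e.g. C/m³.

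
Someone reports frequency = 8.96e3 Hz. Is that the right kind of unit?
Yes

frequency has SI base units: 1 / s
Hz reduces to the same SI base units, so it is a valid unit for frequency.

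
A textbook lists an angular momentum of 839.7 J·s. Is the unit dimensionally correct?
Yes

angular momentum has SI base units: kg * m^2 / s
J·s reduces to the same SI base units, so it is a valid unit for angular momentum.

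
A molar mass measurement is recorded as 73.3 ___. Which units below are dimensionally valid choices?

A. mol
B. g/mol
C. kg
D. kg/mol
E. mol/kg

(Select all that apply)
B, D

molar mass has SI base units: kg / mol

Checking each option against kg / mol:
  A. mol: ✗ does not match
  B. g/mol: ✓ matches
  C. kg: ✗ does not match
  D. kg/mol: ✓ matches
  E. mol/kg: ✗ does not match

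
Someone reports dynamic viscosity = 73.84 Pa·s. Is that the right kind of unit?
Yes

dynamic viscosity has SI base units: kg / (m * s)
Pa·s reduces to the same SI base units, so it is a valid unit for dynamic viscosity.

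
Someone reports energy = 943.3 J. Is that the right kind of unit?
Yes

energy has SI base units: kg * m^2 / s^2
J reduces to the same SI base units, so it is a valid unit for energy.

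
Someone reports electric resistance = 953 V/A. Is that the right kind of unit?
Yes

electric resistance has SI base units: kg * m^2 / (A^2 * s^3)
V/A reduces to the same SI base units, so it is a valid unit for electric resistance.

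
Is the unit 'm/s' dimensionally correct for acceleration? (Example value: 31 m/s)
No

acceleration has SI base units: m / s^2
m/s does NOT reduce to m / s^2; a valid unit for acceleration would be e.g. m/s².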